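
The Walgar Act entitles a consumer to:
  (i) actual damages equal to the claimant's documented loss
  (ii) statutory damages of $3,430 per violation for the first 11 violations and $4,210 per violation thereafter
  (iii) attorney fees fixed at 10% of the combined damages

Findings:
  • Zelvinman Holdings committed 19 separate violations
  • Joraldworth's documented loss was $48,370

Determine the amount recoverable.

First 11 violations: 11 × $3,430 = $37,730
Remaining violations: (19 − 11) × $4,210 = $33,680
Statutory damages: $37,730 + $33,680 = $71,410
Combined damages: $48,370 + $71,410 = $119,780
Attorney fees: 10% of $119,780 = $11,978
Total recovery: $119,780 + $11,978 = $131,758

$131,758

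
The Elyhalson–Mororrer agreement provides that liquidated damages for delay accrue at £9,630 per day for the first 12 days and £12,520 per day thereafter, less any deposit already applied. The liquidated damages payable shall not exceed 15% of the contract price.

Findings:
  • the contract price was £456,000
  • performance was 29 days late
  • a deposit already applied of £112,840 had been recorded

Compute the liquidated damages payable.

First 12 days: 12 × £9,630 = £115,560
Remaining days: (29 − 12) × £12,520 = £212,840
Accrued per-day damages: £115,560 + £212,840 = £328,400
Less deposit already applied: £328,400 − £112,840 = £215,560
Cap: 15% of £456,000 = £68,400
Cap at £68,400: £215,560 exceeds the cap → £68,400

£68,400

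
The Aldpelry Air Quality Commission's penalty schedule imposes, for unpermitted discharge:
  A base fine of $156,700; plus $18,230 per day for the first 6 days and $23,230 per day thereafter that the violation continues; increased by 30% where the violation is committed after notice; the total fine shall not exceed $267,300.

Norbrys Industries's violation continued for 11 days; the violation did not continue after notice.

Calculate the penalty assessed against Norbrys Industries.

$267,300

First 6 days: 6 × $18,230 = $109,380
Remaining days: (11 − 6) × $23,230 = $116,150
Per-day component: $109,380 + $116,150 = $225,530
Base plus per-day: $156,700 + $225,530 = $382,230
The violation did not continue after notice: no 30% increase.
Cap at $267,300: $382,230 exceeds the cap → $267,300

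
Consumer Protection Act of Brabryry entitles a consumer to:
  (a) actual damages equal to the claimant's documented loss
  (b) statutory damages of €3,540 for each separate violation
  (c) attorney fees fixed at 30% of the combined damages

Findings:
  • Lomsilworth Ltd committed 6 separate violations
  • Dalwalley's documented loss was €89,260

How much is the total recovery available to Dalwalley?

€143,650

Statutory damages: 6 × €3,540 = €21,240
Combined damages: €89,260 + €21,240 = €110,500
Attorney fees: 30% of €110,500 = €33,150
Total recovery: €110,500 + €33,150 = €143,650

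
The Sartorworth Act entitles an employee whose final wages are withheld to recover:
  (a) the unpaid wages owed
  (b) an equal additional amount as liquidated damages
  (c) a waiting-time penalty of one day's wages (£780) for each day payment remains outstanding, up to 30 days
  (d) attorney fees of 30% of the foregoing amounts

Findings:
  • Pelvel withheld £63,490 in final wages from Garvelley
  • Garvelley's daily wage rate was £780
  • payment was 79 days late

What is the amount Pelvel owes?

Liquidated damages (equal amount): £63,490
Penalty days: min(79, 30) = 30
Waiting-time penalty: 30 × £780 = £23,400
Subtotal: £63,490 + £63,490 + £23,400 = £150,380
Attorney fees: 30% of £150,380 = £45,114
Total award: £150,380 + £45,114 = £195,494

Total award: £195,494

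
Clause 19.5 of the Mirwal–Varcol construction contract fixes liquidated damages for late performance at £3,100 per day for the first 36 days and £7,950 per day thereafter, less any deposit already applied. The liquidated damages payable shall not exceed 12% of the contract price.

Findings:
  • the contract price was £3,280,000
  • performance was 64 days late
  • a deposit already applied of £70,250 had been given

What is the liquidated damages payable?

First 36 days: 36 × £3,100 = £111,600
Remaining days: (64 − 36) × £7,950 = £222,600
Accrued per-day damages: £111,600 + £222,600 = £334,200
Less deposit already applied: £334,200 − £70,250 = £263,950
Cap: 12% of £3,280,000 = £393,600
Cap at £393,600: £263,950 is within the cap, no reduction.

£263,950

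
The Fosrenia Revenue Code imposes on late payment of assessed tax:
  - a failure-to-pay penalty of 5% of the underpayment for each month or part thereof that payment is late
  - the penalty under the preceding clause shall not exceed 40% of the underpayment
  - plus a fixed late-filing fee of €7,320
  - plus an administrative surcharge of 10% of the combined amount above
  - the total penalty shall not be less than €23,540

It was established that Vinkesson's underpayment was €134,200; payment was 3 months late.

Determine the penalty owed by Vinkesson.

Accrued rate: 5% × 3 = 15%, capped at 40% → 15%
Failure-to-pay penalty: 15% of €134,200 = €20,130
Penalty before surcharge: €20,130 + €7,320 = €27,450
Administrative surcharge: 10% of €27,450 = €2,745
Total penalty: €27,450 + €2,745 = €30,195
Minimum €23,540: €30,195 meets the minimum, no increase.

€30,195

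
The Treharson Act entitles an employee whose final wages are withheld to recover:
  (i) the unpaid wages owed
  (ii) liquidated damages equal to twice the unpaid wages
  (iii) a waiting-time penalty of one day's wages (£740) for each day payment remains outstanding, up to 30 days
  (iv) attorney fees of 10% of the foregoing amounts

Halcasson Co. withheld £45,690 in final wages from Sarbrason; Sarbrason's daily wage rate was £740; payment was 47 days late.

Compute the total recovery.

Total award: £175,197

Doubled: 2 × £45,690 = £91,380
Penalty days: min(47, 30) = 30
Waiting-time penalty: 30 × £740 = £22,200
Subtotal: £45,690 + £91,380 + £22,200 = £159,270
Attorney fees: 10% of £159,270 = £15,927
Total award: £159,270 + £15,927 = £175,197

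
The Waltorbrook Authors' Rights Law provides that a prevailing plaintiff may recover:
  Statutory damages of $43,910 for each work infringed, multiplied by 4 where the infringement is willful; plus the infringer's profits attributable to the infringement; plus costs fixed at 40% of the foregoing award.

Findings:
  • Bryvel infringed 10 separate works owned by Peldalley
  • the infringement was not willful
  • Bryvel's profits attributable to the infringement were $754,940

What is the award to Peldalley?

Statutory damages: 10 × $43,910 = $439,100
Infringement not willful: no ×4 enhancement.
Combined award: $439,100 + $754,940 = $1,194,040
Costs: 40% of $1,194,040 = $477,616
Award plus costs: $1,194,040 + $477,616 = $1,671,656

Award: $1,671,656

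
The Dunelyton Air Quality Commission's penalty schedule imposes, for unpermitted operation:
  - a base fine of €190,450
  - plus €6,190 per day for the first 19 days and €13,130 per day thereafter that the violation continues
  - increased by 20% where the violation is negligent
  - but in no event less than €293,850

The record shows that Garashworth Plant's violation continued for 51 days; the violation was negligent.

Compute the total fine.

€873,864

First 19 days: 19 × €6,190 = €117,610
Remaining days: (51 − 19) × €13,130 = €420,160
Per-day component: €117,610 + €420,160 = €537,770
Base plus per-day: €190,450 + €537,770 = €728,220
Enhancement: 20% of €728,220 = €145,644
Enhanced fine: €728,220 + €145,644 = €873,864
Minimum €293,850: €873,864 meets the minimum, no increase.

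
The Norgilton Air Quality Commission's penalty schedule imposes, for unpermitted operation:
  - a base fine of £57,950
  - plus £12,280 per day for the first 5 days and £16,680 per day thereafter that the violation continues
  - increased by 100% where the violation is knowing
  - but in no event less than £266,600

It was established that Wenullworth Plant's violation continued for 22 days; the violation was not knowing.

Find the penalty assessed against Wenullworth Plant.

£402,910

First 5 days: 5 × £12,280 = £61,400
Remaining days: (22 − 5) × £16,680 = £283,560
Per-day component: £61,400 + £283,560 = £344,960
Base plus per-day: £57,950 + £344,960 = £402,910
The violation was not knowing: no 100% increase.
Minimum £266,600: £402,910 meets the minimum, no increase.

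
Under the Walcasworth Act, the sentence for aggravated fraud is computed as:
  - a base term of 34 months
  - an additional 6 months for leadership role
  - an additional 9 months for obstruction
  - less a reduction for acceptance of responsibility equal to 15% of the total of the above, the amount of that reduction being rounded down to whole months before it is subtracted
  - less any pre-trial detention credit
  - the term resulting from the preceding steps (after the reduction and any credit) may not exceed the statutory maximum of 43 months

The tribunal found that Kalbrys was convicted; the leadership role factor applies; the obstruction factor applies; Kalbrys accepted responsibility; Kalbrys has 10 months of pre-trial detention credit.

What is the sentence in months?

Leadership role enhancement: +6 months
Obstruction enhancement: +9 months
Adjusted term: 34 months + 6 months + 9 months = 49 months
Acceptance of responsibility reduction: 15% of 49 months = 7 months (rounded down)
After reduction: 49 − 7 = 42 months
Less pre-trial detention credit: 42 months − 10 months = 32 months
Cap at 43 months: 32 months is within the cap, no reduction.

32 months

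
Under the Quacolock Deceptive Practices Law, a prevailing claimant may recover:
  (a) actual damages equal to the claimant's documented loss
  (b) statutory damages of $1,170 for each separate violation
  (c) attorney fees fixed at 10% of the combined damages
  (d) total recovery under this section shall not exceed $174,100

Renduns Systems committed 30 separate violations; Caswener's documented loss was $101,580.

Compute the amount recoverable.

Statutory damages: 30 × $1,170 = $35,100
Combined damages: $101,580 + $35,100 = $136,680
Attorney fees: 10% of $136,680 = $13,668
Total before cap: $136,680 + $13,668 = $150,348
Cap at $174,100: $150,348 is within the cap, no reduction.

$150,348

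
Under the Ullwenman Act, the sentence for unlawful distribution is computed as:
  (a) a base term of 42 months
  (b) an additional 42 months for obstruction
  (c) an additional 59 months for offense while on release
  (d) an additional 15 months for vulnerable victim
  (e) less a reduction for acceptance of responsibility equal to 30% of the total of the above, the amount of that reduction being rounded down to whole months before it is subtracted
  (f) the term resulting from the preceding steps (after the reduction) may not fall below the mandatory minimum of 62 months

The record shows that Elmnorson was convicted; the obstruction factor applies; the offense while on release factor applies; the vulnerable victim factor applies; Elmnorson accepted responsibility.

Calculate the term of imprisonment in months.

111 months

Obstruction enhancement: +42 months
Offense while on release enhancement: +59 months
Vulnerable victim enhancement: +15 months
Adjusted term: 42 months + 42 months + 59 months + 15 months = 158 months
Acceptance of responsibility reduction: 30% of 158 months = 47 months (rounded down)
After reduction: 158 − 47 = 111 months
Minimum 62 months: 111 months meets the minimum, no increase.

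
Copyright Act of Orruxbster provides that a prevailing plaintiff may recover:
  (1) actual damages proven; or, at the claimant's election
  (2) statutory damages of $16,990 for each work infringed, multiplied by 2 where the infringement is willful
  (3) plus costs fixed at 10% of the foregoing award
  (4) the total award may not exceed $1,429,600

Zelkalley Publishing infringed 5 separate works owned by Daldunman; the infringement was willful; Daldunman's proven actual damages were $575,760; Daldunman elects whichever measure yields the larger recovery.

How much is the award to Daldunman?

Statutory damages: 5 × $16,990 = $84,950
Doubled: 2 × $84,950 = $169,900
Greater of actual damages ($575,760) or enhanced statutory damages ($169,900): $575,760
Costs: 10% of $575,760 = $57,576
Award plus costs: $575,760 + $57,576 = $633,336
Cap at $1,429,600: $633,336 is within the cap, no reduction.

$633,336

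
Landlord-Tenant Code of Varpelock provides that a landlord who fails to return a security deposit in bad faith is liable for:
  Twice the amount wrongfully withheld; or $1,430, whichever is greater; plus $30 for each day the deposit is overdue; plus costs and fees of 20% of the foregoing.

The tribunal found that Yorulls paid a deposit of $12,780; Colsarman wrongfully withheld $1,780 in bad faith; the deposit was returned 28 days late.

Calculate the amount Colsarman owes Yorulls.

Doubled: 2 × $1,780 = $3,560
Minimum $1,430: $3,560 meets the minimum, no increase.
Late-return penalty: 28 × $30 = $840
Damages plus late penalty: $3,560 + $840 = $4,400
Costs and fees: 20% of $4,400 = $880
Total recovery: $4,400 + $880 = $5,280

$5,280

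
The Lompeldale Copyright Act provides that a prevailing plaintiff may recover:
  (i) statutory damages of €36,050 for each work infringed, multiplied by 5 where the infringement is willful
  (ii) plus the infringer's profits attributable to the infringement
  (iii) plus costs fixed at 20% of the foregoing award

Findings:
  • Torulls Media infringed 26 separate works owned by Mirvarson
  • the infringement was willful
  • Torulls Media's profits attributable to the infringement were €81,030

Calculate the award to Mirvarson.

€5,721,036

Statutory damages: 26 × €36,050 = €937,300
Multiplied by 5: 5 × €937,300 = €4,686,500
Combined award: €4,686,500 + €81,030 = €4,767,530
Costs: 20% of €4,767,530 = €953,506
Award plus costs: €4,767,530 + €953,506 = €5,721,036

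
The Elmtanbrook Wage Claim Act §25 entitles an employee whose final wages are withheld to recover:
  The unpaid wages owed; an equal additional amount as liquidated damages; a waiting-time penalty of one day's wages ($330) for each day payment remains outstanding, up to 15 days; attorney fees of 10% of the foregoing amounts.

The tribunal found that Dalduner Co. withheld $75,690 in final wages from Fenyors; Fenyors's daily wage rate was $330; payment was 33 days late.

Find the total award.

Liquidated damages (equal amount): $75,690
Penalty days: min(33, 15) = 15
Waiting-time penalty: 15 × $330 = $4,950
Subtotal: $75,690 + $75,690 + $4,950 = $156,330
Attorney fees: 10% of $156,330 = $15,633
Total award: $156,330 + $15,633 = $171,963

$171,963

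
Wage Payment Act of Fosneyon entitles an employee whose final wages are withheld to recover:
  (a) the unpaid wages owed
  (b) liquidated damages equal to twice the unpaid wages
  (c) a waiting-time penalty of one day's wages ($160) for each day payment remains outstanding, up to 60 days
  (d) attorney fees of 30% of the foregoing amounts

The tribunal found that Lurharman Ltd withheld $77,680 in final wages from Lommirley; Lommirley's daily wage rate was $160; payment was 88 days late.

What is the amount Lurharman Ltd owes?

$315,432

Doubled: 2 × $77,680 = $155,360
Penalty days: min(88, 60) = 60
Waiting-time penalty: 60 × $160 = $9,600
Subtotal: $77,680 + $155,360 + $9,600 = $242,640
Attorney fees: 30% of $242,640 = $72,792
Total award: $242,640 + $72,792 = $315,432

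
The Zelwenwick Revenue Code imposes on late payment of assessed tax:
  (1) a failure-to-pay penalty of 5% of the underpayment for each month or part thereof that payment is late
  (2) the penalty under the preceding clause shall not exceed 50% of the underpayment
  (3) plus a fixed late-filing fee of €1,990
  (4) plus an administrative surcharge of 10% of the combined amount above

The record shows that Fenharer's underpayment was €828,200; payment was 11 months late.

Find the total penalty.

€457,699

Accrued rate: 5% × 11 = 55%, capped at 50% → 50%
Failure-to-pay penalty: 50% of €828,200 = €414,100
Penalty before surcharge: €414,100 + €1,990 = €416,090
Administrative surcharge: 10% of €416,090 = €41,609
Total penalty: €416,090 + €41,609 = €457,699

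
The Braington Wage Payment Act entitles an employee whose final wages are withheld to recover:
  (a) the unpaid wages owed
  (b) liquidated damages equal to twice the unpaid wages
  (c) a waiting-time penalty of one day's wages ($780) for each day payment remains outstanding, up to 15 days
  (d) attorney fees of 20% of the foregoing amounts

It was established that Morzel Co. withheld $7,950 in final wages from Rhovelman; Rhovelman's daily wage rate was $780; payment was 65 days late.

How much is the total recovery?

$42,660

Doubled: 2 × $7,950 = $15,900
Penalty days: min(65, 15) = 15
Waiting-time penalty: 15 × $780 = $11,700
Subtotal: $7,950 + $15,900 + $11,700 = $35,550
Attorney fees: 20% of $35,550 = $7,110
Total award: $35,550 + $7,110 = $42,660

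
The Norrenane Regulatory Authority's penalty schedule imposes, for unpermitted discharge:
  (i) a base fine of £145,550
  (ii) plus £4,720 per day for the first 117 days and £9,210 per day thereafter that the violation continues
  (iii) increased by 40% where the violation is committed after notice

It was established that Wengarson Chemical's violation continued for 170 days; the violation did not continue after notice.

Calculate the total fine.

£1,185,920

First 117 days: 117 × £4,720 = £552,240
Remaining days: (170 − 117) × £9,210 = £488,130
Per-day component: £552,240 + £488,130 = £1,040,370
Base plus per-day: £145,550 + £1,040,370 = £1,185,920
The violation did not continue after notice: no 40% increase.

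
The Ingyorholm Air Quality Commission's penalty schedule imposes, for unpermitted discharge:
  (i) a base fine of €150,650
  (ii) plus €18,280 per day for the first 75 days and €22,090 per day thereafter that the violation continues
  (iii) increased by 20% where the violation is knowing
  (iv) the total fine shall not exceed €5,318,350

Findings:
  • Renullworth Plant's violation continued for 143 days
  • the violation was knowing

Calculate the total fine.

€3,628,524

First 75 days: 75 × €18,280 = €1,371,000
Remaining days: (143 − 75) × €22,090 = €1,502,120
Per-day component: €1,371,000 + €1,502,120 = €2,873,120
Base plus per-day: €150,650 + €2,873,120 = €3,023,770
Enhancement: 20% of €3,023,770 = €604,754
Enhanced fine: €3,023,770 + €604,754 = €3,628,524
Cap at €5,318,350: €3,628,524 is within the cap, no reduction.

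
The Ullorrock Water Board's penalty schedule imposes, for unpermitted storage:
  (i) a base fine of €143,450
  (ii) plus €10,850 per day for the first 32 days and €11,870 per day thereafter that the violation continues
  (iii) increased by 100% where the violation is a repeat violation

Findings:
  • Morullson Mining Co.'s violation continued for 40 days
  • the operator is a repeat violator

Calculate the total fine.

€1,171,220

First 32 days: 32 × €10,850 = €347,200
Remaining days: (40 − 32) × €11,870 = €94,960
Per-day component: €347,200 + €94,960 = €442,160
Base plus per-day: €143,450 + €442,160 = €585,610
Enhancement: 100% of €585,610 = €585,610
Enhanced fine: €585,610 + €585,610 = €1,171,220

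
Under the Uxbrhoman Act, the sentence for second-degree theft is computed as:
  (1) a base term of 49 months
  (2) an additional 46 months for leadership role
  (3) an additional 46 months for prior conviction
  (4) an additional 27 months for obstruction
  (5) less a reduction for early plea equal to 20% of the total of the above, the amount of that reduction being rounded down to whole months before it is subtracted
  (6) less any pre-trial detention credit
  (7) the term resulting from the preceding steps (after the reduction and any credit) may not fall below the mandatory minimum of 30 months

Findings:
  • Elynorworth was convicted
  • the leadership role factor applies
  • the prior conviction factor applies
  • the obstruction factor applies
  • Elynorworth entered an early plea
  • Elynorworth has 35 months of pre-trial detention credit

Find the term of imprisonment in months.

100 months

Leadership role enhancement: +46 months
Prior conviction enhancement: +46 months
Obstruction enhancement: +27 months
Adjusted term: 49 months + 46 months + 46 months + 27 months = 168 months
Early plea reduction: 20% of 168 months = 33 months (rounded down)
After reduction: 168 − 33 = 135 months
Less pre-trial detention credit: 135 months − 35 months = 100 months
Minimum 30 months: 100 months meets the minimum, no increase.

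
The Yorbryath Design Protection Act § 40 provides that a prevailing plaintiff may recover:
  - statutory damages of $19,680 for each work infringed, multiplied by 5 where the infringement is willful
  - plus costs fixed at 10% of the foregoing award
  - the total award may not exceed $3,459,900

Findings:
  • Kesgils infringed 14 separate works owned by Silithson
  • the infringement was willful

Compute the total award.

Statutory damages: 14 × $19,680 = $275,520
Multiplied by 5: 5 × $275,520 = $1,377,600
Costs: 10% of $1,377,600 = $137,760
Award plus costs: $1,377,600 + $137,760 = $1,515,360
Cap at $3,459,900: $1,515,360 is within the cap, no reduction.

$1,515,360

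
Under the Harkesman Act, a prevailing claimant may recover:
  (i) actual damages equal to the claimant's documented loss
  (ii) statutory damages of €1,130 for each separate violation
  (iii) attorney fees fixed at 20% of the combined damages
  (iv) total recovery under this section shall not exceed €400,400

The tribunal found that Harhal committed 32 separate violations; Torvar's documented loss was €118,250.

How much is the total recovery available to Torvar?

Statutory damages: 32 × €1,130 = €36,160
Combined damages: €118,250 + €36,160 = €154,410
Attorney fees: 20% of €154,410 = €30,882
Total before cap: €154,410 + €30,882 = €185,292
Cap at €400,400: €185,292 is within the cap, no reduction.

Total recovery: €185,292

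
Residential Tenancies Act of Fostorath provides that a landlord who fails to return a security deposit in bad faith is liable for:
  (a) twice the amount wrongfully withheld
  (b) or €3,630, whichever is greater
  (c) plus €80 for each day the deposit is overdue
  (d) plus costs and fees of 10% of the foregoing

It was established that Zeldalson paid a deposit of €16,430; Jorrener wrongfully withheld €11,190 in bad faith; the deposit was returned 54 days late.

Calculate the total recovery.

Doubled: 2 × €11,190 = €22,380
Minimum €3,630: €22,380 meets the minimum, no increase.
Late-return penalty: 54 × €80 = €4,320
Damages plus late penalty: €22,380 + €4,320 = €26,700
Costs and fees: 10% of €26,700 = €2,670
Total recovery: €26,700 + €2,670 = €29,370

€29,370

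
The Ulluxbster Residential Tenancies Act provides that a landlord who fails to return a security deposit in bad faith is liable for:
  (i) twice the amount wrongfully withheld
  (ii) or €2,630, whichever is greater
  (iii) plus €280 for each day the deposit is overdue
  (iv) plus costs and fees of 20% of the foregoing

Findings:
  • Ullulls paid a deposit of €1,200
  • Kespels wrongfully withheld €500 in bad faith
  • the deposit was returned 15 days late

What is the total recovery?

Doubled: 2 × €500 = €1,000
Minimum €2,630: €1,000 is below the minimum → €2,630
Late-return penalty: 15 × €280 = €4,200
Damages plus late penalty: €2,630 + €4,200 = €6,830
Costs and fees: 20% of €6,830 = €1,366
Total recovery: €6,830 + €1,366 = €8,196

Recovery: €8,196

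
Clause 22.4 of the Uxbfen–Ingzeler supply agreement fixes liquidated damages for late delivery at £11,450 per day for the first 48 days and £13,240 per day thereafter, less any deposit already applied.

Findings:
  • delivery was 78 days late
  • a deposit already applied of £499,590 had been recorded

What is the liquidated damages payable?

Liquidated damages: £447,210

First 48 days: 48 × £11,450 = £549,600
Remaining days: (78 − 48) × £13,240 = £397,200
Accrued per-day damages: £549,600 + £397,200 = £946,800
Less deposit already applied: £946,800 − £499,590 = £447,210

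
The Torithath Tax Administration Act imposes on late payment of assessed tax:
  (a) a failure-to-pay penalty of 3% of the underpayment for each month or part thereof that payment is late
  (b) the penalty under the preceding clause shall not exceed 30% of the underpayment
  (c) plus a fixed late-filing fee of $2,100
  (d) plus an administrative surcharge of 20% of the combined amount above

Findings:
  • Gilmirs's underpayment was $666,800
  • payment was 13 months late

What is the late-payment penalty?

$242,568

Accrued rate: 3% × 13 = 39%, capped at 30% → 30%
Failure-to-pay penalty: 30% of $666,800 = $200,040
Penalty before surcharge: $200,040 + $2,100 = $202,140
Administrative surcharge: 20% of $202,140 = $40,428
Total penalty: $202,140 + $40,428 = $242,568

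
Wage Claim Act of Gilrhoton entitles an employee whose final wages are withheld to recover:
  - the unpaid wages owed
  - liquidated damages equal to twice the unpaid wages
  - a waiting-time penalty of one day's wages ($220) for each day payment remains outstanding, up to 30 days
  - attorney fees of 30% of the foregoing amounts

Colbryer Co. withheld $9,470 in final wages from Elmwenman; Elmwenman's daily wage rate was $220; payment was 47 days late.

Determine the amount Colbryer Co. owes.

$45,513

Doubled: 2 × $9,470 = $18,940
Penalty days: min(47, 30) = 30
Waiting-time penalty: 30 × $220 = $6,600
Subtotal: $9,470 + $18,940 + $6,600 = $35,010
Attorney fees: 30% of $35,010 = $10,503
Total award: $35,010 + $10,503 = $45,513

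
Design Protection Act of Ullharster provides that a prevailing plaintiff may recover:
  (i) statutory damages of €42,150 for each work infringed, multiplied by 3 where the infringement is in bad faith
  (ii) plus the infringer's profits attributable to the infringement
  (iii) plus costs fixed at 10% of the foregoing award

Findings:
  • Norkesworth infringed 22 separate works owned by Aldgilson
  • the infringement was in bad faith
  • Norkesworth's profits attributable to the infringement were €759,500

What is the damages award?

Statutory damages: 22 × €42,150 = €927,300
Trebled: 3 × €927,300 = €2,781,900
Combined award: €2,781,900 + €759,500 = €3,541,400
Costs: 10% of €3,541,400 = €354,140
Award plus costs: €3,541,400 + €354,140 = €3,895,540

€3,895,540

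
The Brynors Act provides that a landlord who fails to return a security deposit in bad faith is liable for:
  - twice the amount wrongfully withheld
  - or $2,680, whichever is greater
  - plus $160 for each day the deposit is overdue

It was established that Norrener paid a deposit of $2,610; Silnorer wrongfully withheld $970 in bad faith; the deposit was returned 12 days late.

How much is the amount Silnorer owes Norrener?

Doubled: 2 × $970 = $1,940
Minimum $2,680: $1,940 is below the minimum → $2,680
Late-return penalty: 12 × $160 = $1,920
Damages plus late penalty: $2,680 + $1,920 = $4,600

Recovery: $4,600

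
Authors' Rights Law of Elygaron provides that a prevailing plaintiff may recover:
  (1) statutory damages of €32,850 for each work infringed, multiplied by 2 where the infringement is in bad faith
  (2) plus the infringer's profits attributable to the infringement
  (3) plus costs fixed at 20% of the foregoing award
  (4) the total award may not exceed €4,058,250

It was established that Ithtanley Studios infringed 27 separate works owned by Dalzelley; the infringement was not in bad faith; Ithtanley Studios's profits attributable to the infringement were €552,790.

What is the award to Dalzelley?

Award: €1,727,688

Statutory damages: 27 × €32,850 = €886,950
Infringement not in bad faith: no ×2 enhancement.
Combined award: €886,950 + €552,790 = €1,439,740
Costs: 20% of €1,439,740 = €287,948
Award plus costs: €1,439,740 + €287,948 = €1,727,688
Cap at €4,058,250: €1,727,688 is within the cap, no reduction.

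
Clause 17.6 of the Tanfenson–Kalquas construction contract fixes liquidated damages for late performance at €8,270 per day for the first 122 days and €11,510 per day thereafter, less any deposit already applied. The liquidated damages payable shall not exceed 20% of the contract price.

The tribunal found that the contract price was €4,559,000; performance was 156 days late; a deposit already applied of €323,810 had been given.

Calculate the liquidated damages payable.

€911,800

First 122 days: 122 × €8,270 = €1,008,940
Remaining days: (156 − 122) × €11,510 = €391,340
Accrued per-day damages: €1,008,940 + €391,340 = €1,400,280
Less deposit already applied: €1,400,280 − €323,810 = €1,076,470
Cap: 20% of €4,559,000 = €911,800
Cap at €911,800: €1,076,470 exceeds the cap → €911,800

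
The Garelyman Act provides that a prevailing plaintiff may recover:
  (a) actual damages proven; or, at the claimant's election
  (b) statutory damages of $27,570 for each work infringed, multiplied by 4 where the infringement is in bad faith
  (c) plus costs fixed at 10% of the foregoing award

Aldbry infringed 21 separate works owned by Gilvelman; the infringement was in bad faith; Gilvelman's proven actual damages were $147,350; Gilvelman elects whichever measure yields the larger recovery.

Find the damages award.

Statutory damages: 21 × $27,570 = $578,970
Multiplied by 4: 4 × $578,970 = $2,315,880
Greater of actual damages ($147,350) or enhanced statutory damages ($2,315,880): $2,315,880
Costs: 10% of $2,315,880 = $231,588
Award plus costs: $2,315,880 + $231,588 = $2,547,468

$2,547,468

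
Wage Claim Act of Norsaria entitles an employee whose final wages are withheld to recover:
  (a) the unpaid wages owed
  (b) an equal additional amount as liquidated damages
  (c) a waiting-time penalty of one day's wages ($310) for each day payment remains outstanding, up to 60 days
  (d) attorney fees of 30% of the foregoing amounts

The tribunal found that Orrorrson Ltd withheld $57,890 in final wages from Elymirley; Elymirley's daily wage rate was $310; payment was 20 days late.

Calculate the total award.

Liquidated damages (equal amount): $57,890
Penalty days: min(20, 60) = 20
Waiting-time penalty: 20 × $310 = $6,200
Subtotal: $57,890 + $57,890 + $6,200 = $121,980
Attorney fees: 30% of $121,980 = $36,594
Total award: $121,980 + $36,594 = $158,574

$158,574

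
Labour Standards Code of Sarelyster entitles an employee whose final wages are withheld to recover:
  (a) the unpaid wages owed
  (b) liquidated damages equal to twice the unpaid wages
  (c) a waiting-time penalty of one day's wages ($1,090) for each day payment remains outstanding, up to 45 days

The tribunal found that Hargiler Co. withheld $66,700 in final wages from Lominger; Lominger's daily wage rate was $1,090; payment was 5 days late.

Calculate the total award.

$205,550

Doubled: 2 × $66,700 = $133,400
Penalty days: min(5, 45) = 5
Waiting-time penalty: 5 × $1,090 = $5,450
Total award: $66,700 + $133,400 + $5,450 = $205,550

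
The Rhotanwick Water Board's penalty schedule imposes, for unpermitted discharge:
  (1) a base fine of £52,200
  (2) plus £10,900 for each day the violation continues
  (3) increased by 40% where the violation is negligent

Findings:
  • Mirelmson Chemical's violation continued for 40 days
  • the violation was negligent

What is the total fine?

Per-day component: 40 × £10,900 = £436,000
Base plus per-day: £52,200 + £436,000 = £488,200
Enhancement: 40% of £488,200 = £195,280
Enhanced fine: £488,200 + £195,280 = £683,480

£683,480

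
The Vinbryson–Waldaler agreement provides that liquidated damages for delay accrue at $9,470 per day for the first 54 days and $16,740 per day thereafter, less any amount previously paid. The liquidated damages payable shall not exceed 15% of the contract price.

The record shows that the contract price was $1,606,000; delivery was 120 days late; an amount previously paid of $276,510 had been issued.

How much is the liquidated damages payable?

First 54 days: 54 × $9,470 = $511,380
Remaining days: (120 − 54) × $16,740 = $1,104,840
Accrued per-day damages: $511,380 + $1,104,840 = $1,616,220
Less amount previously paid: $1,616,220 − $276,510 = $1,339,710
Cap: 15% of $1,606,000 = $240,900
Cap at $240,900: $1,339,710 exceeds the cap → $240,900

Liquidated damages: $240,900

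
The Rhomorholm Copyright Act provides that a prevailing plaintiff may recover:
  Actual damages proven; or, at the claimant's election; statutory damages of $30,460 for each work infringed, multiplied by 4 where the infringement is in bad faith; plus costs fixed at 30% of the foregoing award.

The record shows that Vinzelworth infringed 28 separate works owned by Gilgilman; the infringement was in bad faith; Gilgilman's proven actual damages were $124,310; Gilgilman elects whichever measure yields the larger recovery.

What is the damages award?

Statutory damages: 28 × $30,460 = $852,880
Multiplied by 4: 4 × $852,880 = $3,411,520
Greater of actual damages ($124,310) or enhanced statutory damages ($3,411,520): $3,411,520
Costs: 30% of $3,411,520 = $1,023,456
Award plus costs: $3,411,520 + $1,023,456 = $4,434,976

$4,434,976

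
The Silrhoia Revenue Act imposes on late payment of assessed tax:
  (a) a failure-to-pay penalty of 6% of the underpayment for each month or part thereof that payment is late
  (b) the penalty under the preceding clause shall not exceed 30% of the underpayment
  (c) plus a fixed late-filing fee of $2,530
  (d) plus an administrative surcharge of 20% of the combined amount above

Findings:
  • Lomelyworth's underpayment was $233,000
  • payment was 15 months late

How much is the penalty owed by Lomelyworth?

Penalty: $86,916

Accrued rate: 6% × 15 = 90%, capped at 30% → 30%
Failure-to-pay penalty: 30% of $233,000 = $69,900
Penalty before surcharge: $69,900 + $2,530 = $72,430
Administrative surcharge: 20% of $72,430 = $14,486
Total penalty: $72,430 + $14,486 = $86,916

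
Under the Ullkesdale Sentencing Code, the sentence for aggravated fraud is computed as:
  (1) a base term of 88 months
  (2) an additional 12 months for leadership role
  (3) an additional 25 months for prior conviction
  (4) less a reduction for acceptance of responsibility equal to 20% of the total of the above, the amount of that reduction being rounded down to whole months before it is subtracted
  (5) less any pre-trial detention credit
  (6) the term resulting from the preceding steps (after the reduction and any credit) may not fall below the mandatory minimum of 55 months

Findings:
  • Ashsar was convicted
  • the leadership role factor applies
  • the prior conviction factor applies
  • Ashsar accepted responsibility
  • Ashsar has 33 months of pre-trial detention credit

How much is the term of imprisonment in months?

Leadership role enhancement: +12 months
Prior conviction enhancement: +25 months
Adjusted term: 88 months + 12 months + 25 months = 125 months
Acceptance of responsibility reduction: 20% of 125 months = 25 months (rounded down)
After reduction: 125 − 25 = 100 months
Less pre-trial detention credit: 100 months − 33 months = 67 months
Minimum 55 months: 67 months meets the minimum, no increase.

Sentence: 67 months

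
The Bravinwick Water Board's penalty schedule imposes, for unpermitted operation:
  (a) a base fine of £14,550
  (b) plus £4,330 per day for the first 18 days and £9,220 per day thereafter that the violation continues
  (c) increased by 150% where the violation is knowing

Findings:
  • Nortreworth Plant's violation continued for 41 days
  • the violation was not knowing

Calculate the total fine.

£304,550

First 18 days: 18 × £4,330 = £77,940
Remaining days: (41 − 18) × £9,220 = £212,060
Per-day component: £77,940 + £212,060 = £290,000
Base plus per-day: £14,550 + £290,000 = £304,550
The violation was not knowing: no 150% increase.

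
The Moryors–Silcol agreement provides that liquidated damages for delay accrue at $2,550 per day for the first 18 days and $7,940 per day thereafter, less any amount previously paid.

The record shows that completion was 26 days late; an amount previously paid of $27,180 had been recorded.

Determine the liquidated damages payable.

First 18 days: 18 × $2,550 = $45,900
Remaining days: (26 − 18) × $7,940 = $63,520
Accrued per-day damages: $45,900 + $63,520 = $109,420
Less amount previously paid: $109,420 − $27,180 = $82,240

$82,240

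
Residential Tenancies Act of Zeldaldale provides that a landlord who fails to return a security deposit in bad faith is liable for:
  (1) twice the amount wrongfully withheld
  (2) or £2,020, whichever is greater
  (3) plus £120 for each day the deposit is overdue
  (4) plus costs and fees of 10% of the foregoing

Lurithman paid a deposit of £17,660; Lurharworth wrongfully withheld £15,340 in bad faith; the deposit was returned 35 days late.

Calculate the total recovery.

Doubled: 2 × £15,340 = £30,680
Minimum £2,020: £30,680 meets the minimum, no increase.
Late-return penalty: 35 × £120 = £4,200
Damages plus late penalty: £30,680 + £4,200 = £34,880
Costs and fees: 10% of £34,880 = £3,488
Total recovery: £34,880 + £3,488 = £38,368

Recovery: £38,368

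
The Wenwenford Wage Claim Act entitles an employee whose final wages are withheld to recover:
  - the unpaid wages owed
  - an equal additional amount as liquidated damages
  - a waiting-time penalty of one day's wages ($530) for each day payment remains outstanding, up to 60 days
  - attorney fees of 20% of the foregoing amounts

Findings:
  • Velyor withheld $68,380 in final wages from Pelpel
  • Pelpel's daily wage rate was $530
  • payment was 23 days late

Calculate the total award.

$178,740

Liquidated damages (equal amount): $68,380
Penalty days: min(23, 60) = 23
Waiting-time penalty: 23 × $530 = $12,190
Subtotal: $68,380 + $68,380 + $12,190 = $148,950
Attorney fees: 20% of $148,950 = $29,790
Total award: $148,950 + $29,790 = $178,740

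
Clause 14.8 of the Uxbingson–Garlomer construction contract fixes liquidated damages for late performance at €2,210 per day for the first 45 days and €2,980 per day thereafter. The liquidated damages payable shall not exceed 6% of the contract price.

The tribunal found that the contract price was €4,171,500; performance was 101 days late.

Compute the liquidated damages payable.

Liquidated damages: €250,290

First 45 days: 45 × €2,210 = €99,450
Remaining days: (101 − 45) × €2,980 = €166,880
Accrued per-day damages: €99,450 + €166,880 = €266,330
Cap: 6% of €4,171,500 = €250,290
Cap at €250,290: €266,330 exceeds the cap → €250,290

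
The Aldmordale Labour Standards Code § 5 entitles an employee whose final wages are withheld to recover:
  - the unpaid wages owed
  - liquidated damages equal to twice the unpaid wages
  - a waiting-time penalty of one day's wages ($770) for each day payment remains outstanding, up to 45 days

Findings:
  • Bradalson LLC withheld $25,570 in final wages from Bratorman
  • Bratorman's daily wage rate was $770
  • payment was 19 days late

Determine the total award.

$91,340

Doubled: 2 × $25,570 = $51,140
Penalty days: min(19, 45) = 19
Waiting-time penalty: 19 × $770 = $14,630
Total award: $25,570 + $51,140 + $14,630 = $91,340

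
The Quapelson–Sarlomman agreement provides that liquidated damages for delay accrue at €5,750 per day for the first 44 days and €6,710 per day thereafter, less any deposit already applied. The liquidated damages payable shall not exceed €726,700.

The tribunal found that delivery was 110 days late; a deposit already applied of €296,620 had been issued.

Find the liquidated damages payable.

€399,240

First 44 days: 44 × €5,750 = €253,000
Remaining days: (110 − 44) × €6,710 = €442,860
Accrued per-day damages: €253,000 + €442,860 = €695,860
Less deposit already applied: €695,860 − €296,620 = €399,240
Cap at €726,700: €399,240 is within the cap, no reduction.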